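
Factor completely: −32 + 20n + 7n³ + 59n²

(7n − 4)(n + 1)(n + 8)

Among the possible rational roots, n = −1 is a root, so (n + 1) is a factor; dividing leaves 7n² + 52n − 32.
The remaining quadratic factors as (7n − 4)(n + 8).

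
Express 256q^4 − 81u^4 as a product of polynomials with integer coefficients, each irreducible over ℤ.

(4q + 3u)(4q − 3u)(16q^2 + 9u^2)

Difference of squares twice: with A = 4q and B = 3u, A⁴ − B⁴ = (A² − B²)(A² + B²), and A² − B² factors again.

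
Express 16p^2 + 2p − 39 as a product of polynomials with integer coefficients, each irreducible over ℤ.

Need a pair with product 16·(−39) = −624 and sum 2: that's −24 and 26.
Split the middle term: 16p^2 − 24p + 26p − 39 = 8p(2p − 3) + 13(2p − 3).

(2p − 3)(8p + 13)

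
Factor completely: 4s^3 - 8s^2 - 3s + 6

Group as (4s^3 - 3s) + (-8s^2 + 6) = s(4s^2 - 3) - 2(4s^2 - 3).
Both groups share the factor (4s^2 - 3).

(s - 2)(4s^2 - 3)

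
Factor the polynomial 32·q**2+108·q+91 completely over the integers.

(4·q+7)·(8·q+13)

Need a pair with product 32·91 = 2912 and sum 108: that's 52 and 56.
Split the middle term: 32·q**2+52·q + 56·q+91 = 4·q·(8·q+13) + 7·(8·q+13).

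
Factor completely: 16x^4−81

Write as (4x^2)² − (9)², then factor 4x^2−9 once more.

(2x+3)(2x−3)(4x^2+9)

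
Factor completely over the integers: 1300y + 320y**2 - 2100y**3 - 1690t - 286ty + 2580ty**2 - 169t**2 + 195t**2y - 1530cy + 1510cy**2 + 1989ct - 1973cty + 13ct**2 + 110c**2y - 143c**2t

Group: 13t(-11c**2 + ct - 151cy + 153c + 15ty - 13t + 210y**2 - 32y - 130) - 10y(-11c**2 + ct - 151cy + 153c + 15ty - 13t + 210y**2 - 32y - 130); both groups contain (-11c**2 + ct - 151cy + 153c + 15ty - 13t + 210y**2 - 32y - 130), so (13t - 10y) is a factor with cofactor -11c**2 + ct - 151cy + 153c + 15ty - 13t + 210y**2 - 32y - 130.
The cofactor groups again: -11c**2 + ct - 151cy + 153c + 15ty - 13t + 210y**2 - 32y - 130 = -11c(c + 15y - 13) + (t + 14y + 10)(c + 15y - 13); both groups contain (c + 15y - 13), giving -(11c - t - 14y - 10)(c + 15y - 13).

-(11c - t - 14y - 10)(13t - 10y)(c + 15y - 13)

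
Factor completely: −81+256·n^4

(4·n+3)·(4·n−3)·(16·n^2+9)

(4·n)⁴ − (3)⁴ = ((4·n)² − (3)²)((4·n)² + (3)²); the first factor splits again, the second (16·n^2+9) is irreducible.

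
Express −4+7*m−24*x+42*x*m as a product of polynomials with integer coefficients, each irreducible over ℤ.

(6*x+1)*(7*m−4)

Group as (42*x*m−24*x) + (7*m−4) = 6*x*(7*m−4) + (7*m−4).
Both groups share the factor (7*m−4).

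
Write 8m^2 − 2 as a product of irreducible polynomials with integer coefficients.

2(2m + 1)(2m − 1)

Pull out the common factor 2; 4m^2 − 1 is a difference of squares.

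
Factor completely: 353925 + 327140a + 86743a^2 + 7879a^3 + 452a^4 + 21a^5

(3a + 11)(7a + 13)(a + 11)(a^2 + 5a + 225)

Trying the rational-root candidates, a = -13/7 is a root, giving the factor (7a + 13) and quotient 3a^4 + 59a^3 + 1016a^2 + 10505a + 27225.
Continuing, a = -11/3 is a root, giving the factor (3a + 11) and quotient a^3 + 16a^2 + 280a + 2475.
Then a = -11 is a root, so (a + 11) is a factor; dividing leaves a^2 + 5a + 225.
The quadratic a^2 + 5a + 225 has discriminant -875 < 0 and is irreducible over ℤ.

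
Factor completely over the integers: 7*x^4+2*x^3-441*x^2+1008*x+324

Trying the rational-root candidates, x = -9 is a root, giving the factor (x+9) and quotient 7*x^3-61*x^2+108*x+36.
Next, x = 6 is a root, so (x-6) is a factor; dividing leaves 7*x^2-19*x-6.
The remaining quadratic factors as (7*x+2)(x-3).

(7*x+2)*(x+9)*(x-3)*(x-6)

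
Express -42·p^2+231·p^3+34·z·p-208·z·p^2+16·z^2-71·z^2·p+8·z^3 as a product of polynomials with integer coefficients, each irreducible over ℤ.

Group: 8·z·(z^2-8·z·p+2·z-33·p^2+6·p) - 7·p·(z^2-8·z·p+2·z-33·p^2+6·p); both groups contain (z^2-8·z·p+2·z-33·p^2+6·p), so (8·z-7·p) is a factor with cofactor z^2-8·z·p+2·z-33·p^2+6·p.
The cofactor groups again: z^2-8·z·p+2·z-33·p^2+6·p = z·(z+3·p) + (-11·p+2)·(z+3·p); both groups contain (z+3·p), giving (z-11·p+2)·(z+3·p).

(z-11·p+2)·(8·z-7·p)·(z+3·p)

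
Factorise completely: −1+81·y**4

(3·y+1)·(3·y−1)·(9·y**2+1)

Write as (9·y**2)² − (1)², then factor 9·y**2−1 once more.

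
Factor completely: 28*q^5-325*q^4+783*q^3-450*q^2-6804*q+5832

By the rational root theorem, q = -9/4 is a root, so (4*q+9) divides it; the quotient is 7*q^4-97*q^3+414*q^2-1044*q+648.
Then q = 6/7 is a root, so (7*q-6) divides it; the quotient is q^3-13*q^2+48*q-108.
Continuing, q = 9 is a root, so (q-9) is a factor; dividing leaves q^2-4*q+12.
The quadratic q^2-4*q+12 has discriminant -32 < 0 and is irreducible over ℤ.

(4*q+9)*(7*q-6)*(q-9)*(q^2-4*q+12)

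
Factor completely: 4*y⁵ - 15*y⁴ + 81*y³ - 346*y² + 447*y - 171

Testing divisors of the constant over divisors of the leading coefficient, y = 3/4 is a root, so (4*y - 3) is a factor; dividing leaves y⁴ - 3*y³ + 18*y² - 73*y + 57.
Next, y = 1 is a root, giving the factor (y - 1) and quotient y³ - 2*y² + 16*y - 57.
Then y = 3 is a root, so (y - 3) is a factor; dividing leaves y² + y + 19.
The quadratic y² + y + 19 has discriminant -75 < 0 and is irreducible over ℤ.

(4*y - 3)*(y - 1)*(y - 3)*(y² + y + 19)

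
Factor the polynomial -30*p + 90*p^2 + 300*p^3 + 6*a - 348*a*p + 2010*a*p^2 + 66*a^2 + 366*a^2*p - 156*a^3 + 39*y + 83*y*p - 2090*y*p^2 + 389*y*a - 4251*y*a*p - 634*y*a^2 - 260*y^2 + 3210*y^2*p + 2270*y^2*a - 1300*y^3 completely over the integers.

-(10*y - 13*a - 2*p - 1)*(10*y - 6*a - 15*p + 3)*(13*y + 2*a - 10*p)

Group: 10*y*(-130*y^2 + 58*y*a + 295*y*p - 39*y + 12*a^2 - 30*a*p - 6*a - 150*p^2 + 30*p) + (-13*a - 2*p - 1)*(-130*y^2 + 58*y*a + 295*y*p - 39*y + 12*a^2 - 30*a*p - 6*a - 150*p^2 + 30*p); both groups contain (-130*y^2 + 58*y*a + 295*y*p - 39*y + 12*a^2 - 30*a*p - 6*a - 150*p^2 + 30*p), so (10*y - 13*a - 2*p - 1) is a factor with cofactor -130*y^2 + 58*y*a + 295*y*p - 39*y + 12*a^2 - 30*a*p - 6*a - 150*p^2 + 30*p.
The cofactor groups again: -130*y^2 + 58*y*a + 295*y*p - 39*y + 12*a^2 - 30*a*p - 6*a - 150*p^2 + 30*p = -13*y*(10*y - 6*a - 15*p + 3) + (-2*a + 10*p)*(10*y - 6*a - 15*p + 3); both groups contain (10*y - 6*a - 15*p + 3), giving -(13*y + 2*a - 10*p)*(10*y - 6*a - 15*p + 3).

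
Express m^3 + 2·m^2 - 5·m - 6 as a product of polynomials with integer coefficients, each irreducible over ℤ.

Among the possible rational roots, m = -3 is a root, so (m + 3) is a factor; dividing leaves m^2 - m - 2.
The remaining quadratic factors as (m - 2)(m + 1).

(m + 1)·(m + 3)·(m - 2)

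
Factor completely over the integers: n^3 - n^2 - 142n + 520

(n + 13)(n - 10)(n - 4)

Trying the rational-root candidates, n = 4 is a root, so (n - 4) is a factor; dividing leaves n^2 + 3n - 130.
The remaining quadratic factors as (n - 10)(n + 13).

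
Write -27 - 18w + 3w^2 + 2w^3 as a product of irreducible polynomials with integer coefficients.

(2w + 3)(w + 3)(w - 3)

By the rational root theorem, w = -3 is a root, giving the factor (w + 3) and quotient 2w^2 - 3w - 9.
The remaining quadratic factors as (2w + 3)(w - 3).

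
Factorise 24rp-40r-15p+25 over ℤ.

(3p-5)(8r-5)

Group as (24rp-40r) + (-15p+25) = 8r(3p-5) - 5(3p-5).
Both groups share the factor (3p-5).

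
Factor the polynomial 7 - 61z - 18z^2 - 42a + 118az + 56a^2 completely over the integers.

(14a - 2z - 7)(4a + 9z - 1)

Group: 4a(14a - 2z - 7) + (9z - 1)(14a - 2z - 7); both groups contain (14a - 2z - 7).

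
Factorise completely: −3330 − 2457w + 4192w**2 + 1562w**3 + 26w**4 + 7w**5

(7w + 5)(w + 3)(w − 1)(w**2 + w + 222)

Among the possible rational roots, w = 1 is a root, so (w − 1) divides it; the quotient is 7w**4 + 33w**3 + 1595w**2 + 5787w + 3330.
Continuing, w = −3 is a root, so (w + 3) is a factor; dividing leaves 7w**3 + 12w**2 + 1559w + 1110.
Next, w = −5/7 is a root, so (7w + 5) divides it; the quotient is w**2 + w + 222.
The quadratic w**2 + w + 222 has discriminant −887 < 0 and is irreducible over ℤ.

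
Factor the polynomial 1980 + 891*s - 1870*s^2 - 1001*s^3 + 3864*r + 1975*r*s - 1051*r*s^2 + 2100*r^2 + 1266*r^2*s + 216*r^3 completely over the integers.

(12*r + 7*s + 12)*(2*r + 13*s + 15)*(9*r - 11*s + 11)

Group: 2*r*(108*r^2 - 69*r*s + 240*r - 77*s^2 - 55*s + 132) + (13*s + 15)*(108*r^2 - 69*r*s + 240*r - 77*s^2 - 55*s + 132); both groups contain (108*r^2 - 69*r*s + 240*r - 77*s^2 - 55*s + 132), so (2*r + 13*s + 15) is a factor with cofactor 108*r^2 - 69*r*s + 240*r - 77*s^2 - 55*s + 132.
The cofactor groups again: 108*r^2 - 69*r*s + 240*r - 77*s^2 - 55*s + 132 = 9*r*(12*r + 7*s + 12) + (-11*s + 11)*(12*r + 7*s + 12); both groups contain (12*r + 7*s + 12), giving (9*r - 11*s + 11)*(12*r + 7*s + 12).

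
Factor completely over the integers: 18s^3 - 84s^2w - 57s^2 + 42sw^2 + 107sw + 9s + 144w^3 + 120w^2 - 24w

Group: s(18s^2 - 30sw - 3s - 48w^2 + 8w) + (-3w - 3)(18s^2 - 30sw - 3s - 48w^2 + 8w); both groups contain (18s^2 - 30sw - 3s - 48w^2 + 8w), so (s - 3w - 3) is a factor with cofactor 18s^2 - 30sw - 3s - 48w^2 + 8w.
The cofactor groups again: 18s^2 - 30sw - 3s - 48w^2 + 8w = 6s(3s - 8w) + (6w - 1)(3s - 8w); both groups contain (3s - 8w), giving (6s + 6w - 1)(3s - 8w).

(3s - 8w)(6s + 6w - 1)(s - 3w - 3)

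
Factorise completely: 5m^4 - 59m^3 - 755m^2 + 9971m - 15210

Testing divisors of the constant over divisors of the leading coefficient, m = 9/5 is a root, so (5m - 9) divides it; the quotient is m^3 - 10m^2 - 169m + 1690.
Next, m = 13 is a root, so (m - 13) divides it; the quotient is m^2 + 3m - 130.
The remaining quadratic factors as (m - 10)(m + 13).

(5m - 9)(m + 13)(m - 10)(m - 13)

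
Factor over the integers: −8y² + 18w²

2(3w + 2y)(3w − 2y)

Every term has a factor of 2. Then 9w² − 4y² = (3w)² − (2y)².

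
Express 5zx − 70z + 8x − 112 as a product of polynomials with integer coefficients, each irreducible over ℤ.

(5z + 8)(x − 14)

Group as (5zx − 70z) + (8x − 112) = 5z(x − 14) + 8(x − 14).
Both groups share the factor (x − 14).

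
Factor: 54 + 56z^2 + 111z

Need a pair with product 56·54 = 3024 and sum 111: that's 63 and 48.
Split the middle term: 56z^2 + 63z + 48z + 54 = 7z(8z + 9) + 6(8z + 9).

(7z + 6)(8z + 9)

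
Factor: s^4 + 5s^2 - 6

(s + 1)(s - 1)(s^2 + 6)

Substitute u = s^2 to get a quadratic in u, then factor.
s^2 - 1 is a difference of squares.
s^2 + 6 is irreducible over ℤ (always positive, so no real roots).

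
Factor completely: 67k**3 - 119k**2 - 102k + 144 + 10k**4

By the rational root theorem, k = -8 is a root, giving the factor (k + 8) and quotient 10k**3 - 13k**2 - 15k + 18.
Continuing, k = 3/2 is a root, so (2k - 3) is a factor; dividing leaves 5k**2 + k - 6.
The remaining quadratic factors as (k - 1)(5k + 6).

(2k - 3)(5k + 6)(k + 8)(k - 1)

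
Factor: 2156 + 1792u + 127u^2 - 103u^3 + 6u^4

(6u + 11)(u + 2)(u - 14)(u - 7)

Testing divisors of the constant over divisors of the leading coefficient, u = 14 is a root, so (u - 14) divides it; the quotient is 6u^3 - 19u^2 - 139u - 154.
Next, u = -2 is a root, giving the factor (u + 2) and quotient 6u^2 - 31u - 77.
The remaining quadratic factors as (6u + 11)(u - 7).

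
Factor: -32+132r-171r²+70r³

Testing divisors of the constant over divisors of the leading coefficient, r = 1/2 is a root, so (2r-1) is a factor; dividing leaves 35r²-68r+32.
The remaining quadratic factors as (7r-8)(5r-4).

(2r-1)(5r-4)(7r-8)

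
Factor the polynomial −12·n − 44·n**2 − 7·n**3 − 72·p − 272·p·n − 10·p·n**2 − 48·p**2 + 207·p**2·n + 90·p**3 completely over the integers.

(5·p − n − 6)·(3·p + 7·n + 2)·(6·p + n)

Group: 5·p·(18·p**2 + 45·p·n + 12·p + 7·n**2 + 2·n) + (−n − 6)·(18·p**2 + 45·p·n + 12·p + 7·n**2 + 2·n); both groups contain (18·p**2 + 45·p·n + 12·p + 7·n**2 + 2·n), so (5·p − n − 6) is a factor with cofactor 18·p**2 + 45·p·n + 12·p + 7·n**2 + 2·n.
The cofactor groups again: 18·p**2 + 45·p·n + 12·p + 7·n**2 + 2·n = 6·p·(3·p + 7·n + 2) + n·(3·p + 7·n + 2); both groups contain (3·p + 7·n + 2), giving (6·p + n)·(3·p + 7·n + 2).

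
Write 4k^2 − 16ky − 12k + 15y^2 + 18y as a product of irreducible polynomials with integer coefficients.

(2k − 3y)(2k − 5y − 6)

Group: 2k(2k − 3y) + (−5y − 6)(2k − 3y); both groups contain (2k − 3y).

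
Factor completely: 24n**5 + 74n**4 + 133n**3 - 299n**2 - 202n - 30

(2n - 3)(3n + 1)(4n + 1)(n**2 + 4n + 10)

Testing divisors of the constant over divisors of the leading coefficient, n = -1/3 is a root, so (3n + 1) is a factor; dividing leaves 8n**4 + 22n**3 + 37n**2 - 112n - 30.
Then n = -1/4 is a root, so (4n + 1) is a factor; dividing leaves 2n**3 + 5n**2 + 8n - 30.
Continuing, n = 3/2 is a root, so (2n - 3) divides it; the quotient is n**2 + 4n + 10.
The quadratic n**2 + 4n + 10 has discriminant -24 < 0 and is irreducible over ℤ.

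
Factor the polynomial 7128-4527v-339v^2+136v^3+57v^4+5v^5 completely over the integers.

(5v-8)(v+9)(v-3)(v^2+7v+33)

Trying the rational-root candidates, v = -9 is a root, so (v+9) is a factor; dividing leaves 5v^4+12v^3+28v^2-591v+792.
Next, v = 3 is a root, giving the factor (v-3) and quotient 5v^3+27v^2+109v-264.
Continuing, v = 8/5 is a root, giving the factor (5v-8) and quotient v^2+7v+33.
The quadratic v^2+7v+33 has discriminant -83 < 0 and is irreducible over ℤ.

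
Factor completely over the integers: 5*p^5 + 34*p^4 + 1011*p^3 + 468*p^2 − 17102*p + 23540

By the rational root theorem, p = −5 is a root, so (p + 5) divides it; the quotient is 5*p^4 + 9*p^3 + 966*p^2 − 4362*p + 4708.
Continuing, p = 11/5 is a root, so (5*p − 11) is a factor; dividing leaves p^3 + 4*p^2 + 202*p − 428.
Continuing, p = 2 is a root, giving the factor (p − 2) and quotient p^2 + 6*p + 214.
The quadratic p^2 + 6*p + 214 has discriminant −820 < 0 and is irreducible over ℤ.

(5*p − 11)*(p + 5)*(p − 2)*(p^2 + 6*p + 214)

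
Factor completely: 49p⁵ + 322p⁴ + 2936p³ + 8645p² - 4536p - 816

(7p + 1)(7p - 4)(p + 4)(p² + 3p + 51)

By the rational root theorem, p = 4/7 is a root, so (7p - 4) divides it; the quotient is 7p⁴ + 50p³ + 448p² + 1491p + 204.
Then p = -4 is a root, giving the factor (p + 4) and quotient 7p³ + 22p² + 360p + 51.
Next, p = -1/7 is a root, so (7p + 1) is a factor; dividing leaves p² + 3p + 51.
The quadratic p² + 3p + 51 has discriminant -195 < 0 and is irreducible over ℤ.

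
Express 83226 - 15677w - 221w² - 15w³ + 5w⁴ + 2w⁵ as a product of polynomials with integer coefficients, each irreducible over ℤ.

By the rational root theorem, w = 6 is a root, so (w - 6) is a factor; dividing leaves 2w⁴ + 17w³ + 87w² + 301w - 13871.
Continuing, w = 13/2 is a root, so (2w - 13) divides it; the quotient is w³ + 15w² + 141w + 1067.
Next, w = -11 is a root, giving the factor (w + 11) and quotient w² + 4w + 97.
The quadratic w² + 4w + 97 has discriminant -372 < 0 and is irreducible over ℤ.

(2w - 13)(w + 11)(w - 6)(w² + 4w + 97)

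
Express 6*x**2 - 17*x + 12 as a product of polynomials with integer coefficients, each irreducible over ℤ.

Need a pair with product 6·12 = 72 and sum -17: that's -8 and -9.
Split the middle term: 6*x**2 - 8*x - 9*x + 12 = 2*x*(3*x - 4) - 3*(3*x - 4).

(2*x - 3)*(3*x - 4)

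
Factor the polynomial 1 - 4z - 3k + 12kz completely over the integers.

(3k - 1)(4z - 1)

Group as (12kz - 3k) + (-4z + 1) = 3k(4z - 1) - (4z - 1).
Both groups share the factor (4z - 1).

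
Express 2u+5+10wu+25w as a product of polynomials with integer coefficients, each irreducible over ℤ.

Group as (10wu+25w) + (2u+5) = 5w(2u+5) + (2u+5).
Both groups share the factor (2u+5).

(2u+5)(5w+1)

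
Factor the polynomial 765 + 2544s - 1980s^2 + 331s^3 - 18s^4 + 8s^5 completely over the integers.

By the rational root theorem, s = 5/2 is a root, so (2s - 5) is a factor; dividing leaves 4s^4 + s^3 + 168s^2 - 570s - 153.
Next, s = -1/4 is a root, giving the factor (4s + 1) and quotient s^3 + 42s - 153.
Next, s = 3 is a root, so (s - 3) divides it; the quotient is s^2 + 3s + 51.
The quadratic s^2 + 3s + 51 has discriminant -195 < 0 and is irreducible over ℤ.

(2s - 5)(4s + 1)(s - 3)(s^2 + 3s + 51)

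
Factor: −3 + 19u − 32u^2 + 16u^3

(4u − 1)(4u − 3)(u − 1)

Among the possible rational roots, u = 3/4 is a root, so (4u − 3) is a factor; dividing leaves 4u^2 − 5u + 1.
The remaining quadratic factors as (u − 1)(4u − 1).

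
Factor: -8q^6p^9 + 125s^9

Recognize a difference of cubes with the parts 5s^3 and 2q^2p^3.

(5s^3 - 2q^2p^3)(25s^6 + 10s^3q^2p^3 + 4q^4p^6)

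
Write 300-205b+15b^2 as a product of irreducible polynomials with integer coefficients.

Pull out the common factor 5, then factor the remaining trinomial.

5(3b-5)(b-12)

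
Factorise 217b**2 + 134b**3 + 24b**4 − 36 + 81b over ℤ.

Trying the rational-root candidates, b = −3/2 is a root, so (2b + 3) divides it; the quotient is 12b**3 + 49b**2 + 35b − 12.
Then b = −4/3 is a root, so (3b + 4) divides it; the quotient is 4b**2 + 11b − 3.
The remaining quadratic factors as (b + 3)(4b − 1).

(2b + 3)(3b + 4)(4b − 1)(b + 3)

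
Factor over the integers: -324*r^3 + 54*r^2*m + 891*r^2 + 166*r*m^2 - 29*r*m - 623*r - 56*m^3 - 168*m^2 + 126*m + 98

-(4*r - 2*m - 7)*(9*r - 4*m - 2)*(9*r + 7*m - 7)

Group: 9*r*(-36*r^2 + 34*r*m + 71*r - 8*m^2 - 32*m - 14) + (7*m - 7)*(-36*r^2 + 34*r*m + 71*r - 8*m^2 - 32*m - 14); both groups contain (-36*r^2 + 34*r*m + 71*r - 8*m^2 - 32*m - 14), so (9*r + 7*m - 7) is a factor with cofactor -36*r^2 + 34*r*m + 71*r - 8*m^2 - 32*m - 14.
The cofactor groups again: -36*r^2 + 34*r*m + 71*r - 8*m^2 - 32*m - 14 = -9*r*(4*r - 2*m - 7) + (4*m + 2)*(4*r - 2*m - 7); both groups contain (4*r - 2*m - 7), giving -(9*r - 4*m - 2)*(4*r - 2*m - 7).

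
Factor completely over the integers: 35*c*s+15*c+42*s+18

(5*c+6)*(7*s+3)

Group as (35*c*s+15*c) + (42*s+18) = 5*c*(7*s+3) + 6*(7*s+3).
Both groups share the factor (7*s+3).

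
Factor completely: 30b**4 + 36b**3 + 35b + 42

Group as (30b**4 + 35b) + (36b**3 + 42) = 5b(6b**3 + 7) + 6(6b**3 + 7).
Both groups share the factor (6b**3 + 7).

(5b + 6)(6b**3 + 7)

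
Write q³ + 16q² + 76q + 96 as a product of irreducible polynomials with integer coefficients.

Trying the rational-root candidates, q = -2 is a root, so (q + 2) divides it; the quotient is q² + 14q + 48.
The remaining quadratic factors as (q + 8)(q + 6).

(q + 2)(q + 6)(q + 8)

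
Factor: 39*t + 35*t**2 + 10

(5*t + 2)*(7*t + 5)

Need a pair with product 35·10 = 350 and sum 39: that's 14 and 25.
Split the middle term: 35*t**2 + 14*t + 25*t + 10 = 7*t*(5*t + 2) + 5*(5*t + 2).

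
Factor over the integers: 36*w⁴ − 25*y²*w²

−w²*(5*y − 6*w)*(5*y + 6*w)

Every term has a factor of w²; factoring it out leaves −25*y² + 36*w².
Recognize a difference of squares with the parts 6*w and 5*y.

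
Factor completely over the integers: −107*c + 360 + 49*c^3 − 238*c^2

Testing divisors of the constant over divisors of the leading coefficient, c = 5 is a root, so (c − 5) is a factor; dividing leaves 49*c^2 + 7*c − 72.
The remaining quadratic factors as (7*c + 9)(7*c − 8).

(7*c + 9)*(7*c − 8)*(c − 5)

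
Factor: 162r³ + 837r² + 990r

9r(3r + 10)(6r + 11)

Pull out the common factor 9r, then factor the remaining trinomial.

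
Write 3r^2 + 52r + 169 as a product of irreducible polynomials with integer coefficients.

Need a pair with product 3·169 = 507 and sum 52: that's 13 and 39.
Split the middle term: 3r^2 + 13r + 39r + 169 = r(3r + 13) + 13(3r + 13).

(3r + 13)(r + 13)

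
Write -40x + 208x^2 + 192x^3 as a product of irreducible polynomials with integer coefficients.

8x(4x + 5)(6x - 1)

Pull out the common factor 8x, then factor the remaining trinomial.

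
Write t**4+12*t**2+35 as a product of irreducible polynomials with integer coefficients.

(t**2+5)*(t**2+7)

Substitute u = t**2 to get a quadratic in u, then factor.
t**2+7 is irreducible over ℤ (always positive, so no real roots).
t**2+5 is irreducible over ℤ (always positive, so no real roots).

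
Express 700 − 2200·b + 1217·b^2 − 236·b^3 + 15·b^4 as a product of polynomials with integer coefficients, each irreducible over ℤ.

(3·b − 10)·(5·b − 2)·(b − 5)·(b − 7)

Among the possible rational roots, b = 7 is a root, giving the factor (b − 7) and quotient 15·b^3 − 131·b^2 + 300·b − 100.
Next, b = 2/5 is a root, giving the factor (5·b − 2) and quotient 3·b^2 − 25·b + 50.
The remaining quadratic factors as (b − 5)(3·b − 10).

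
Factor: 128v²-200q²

Factor out 8, leaving 16v²-25q², which is a difference of two squares.

8(4v-5q)(4v+5q)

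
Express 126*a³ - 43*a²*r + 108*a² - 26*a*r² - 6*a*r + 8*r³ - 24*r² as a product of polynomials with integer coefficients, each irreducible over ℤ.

Group: 9*a*(14*a² - 11*a*r + 12*a + 2*r² - 6*r) + 4*r*(14*a² - 11*a*r + 12*a + 2*r² - 6*r); both groups contain (14*a² - 11*a*r + 12*a + 2*r² - 6*r), so (9*a + 4*r) is a factor with cofactor 14*a² - 11*a*r + 12*a + 2*r² - 6*r.
The cofactor groups again: 14*a² - 11*a*r + 12*a + 2*r² - 6*r = 7*a*(2*a - r) + (-2*r + 6)*(2*a - r); both groups contain (2*a - r), giving (7*a - 2*r + 6)*(2*a - r).

(2*a - r)*(7*a - 2*r + 6)*(9*a + 4*r)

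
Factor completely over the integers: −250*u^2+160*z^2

10*(4*z−5*u)*(4*z+5*u)

Every term has a factor of 10. Then 16*z^2−25*u^2 = (4*z)² − (5*u)².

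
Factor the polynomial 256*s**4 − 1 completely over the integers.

(4*s + 1)*(4*s − 1)*(16*s**2 + 1)

Write as (16*s**2)² − (1)², then factor 16*s**2 − 1 once more.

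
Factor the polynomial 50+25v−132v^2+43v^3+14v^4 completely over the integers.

(2v+1)(7v−10)(v+5)(v−1)

By the rational root theorem, v = −5 is a root, so (v+5) divides it; the quotient is 14v^3−27v^2+3v+10.
Next, v = 1 is a root, so (v−1) is a factor; dividing leaves 14v^2−13v−10.
The remaining quadratic factors as (2v+1)(7v−10).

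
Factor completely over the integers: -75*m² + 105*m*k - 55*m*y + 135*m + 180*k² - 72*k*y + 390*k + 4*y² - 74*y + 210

-(5*m - 12*k + 4*y - 14)*(15*m + 15*k - y + 15)

Group: -15*m*(5*m - 12*k + 4*y - 14) + (-15*k + y - 15)*(5*m - 12*k + 4*y - 14); both groups contain (5*m - 12*k + 4*y - 14).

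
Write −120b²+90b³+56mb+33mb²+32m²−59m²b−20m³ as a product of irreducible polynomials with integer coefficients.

−(4m−5b)(m+3b)(5m+6b−8)

Group: 4m(−5m²−21mb+8m−18b²+24b) − 5b(−5m²−21mb+8m−18b²+24b); both groups contain (−5m²−21mb+8m−18b²+24b), so (4m−5b) is a factor with cofactor −5m²−21mb+8m−18b²+24b.
The cofactor groups again: −5m²−21mb+8m−18b²+24b = −m(5m+6b−8) − 3b(5m+6b−8); both groups contain (5m+6b−8), giving −(m+3b)(5m+6b−8).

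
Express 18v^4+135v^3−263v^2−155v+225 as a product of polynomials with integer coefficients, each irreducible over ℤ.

Trying the rational-root candidates, v = 5/3 is a root, giving the factor (3v−5) and quotient 6v^3+55v^2+4v−45.
Continuing, v = 5/6 is a root, so (6v−5) divides it; the quotient is v^2+10v+9.
The remaining quadratic factors as (v+9)(v+1).

(3v−5)(6v−5)(v+1)(v+9)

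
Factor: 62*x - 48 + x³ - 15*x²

(x - 1)*(x - 6)*(x - 8)

By the rational root theorem, x = 6 is a root, so (x - 6) divides it; the quotient is x² - 9*x + 8.
The remaining quadratic factors as (x - 8)(x - 1).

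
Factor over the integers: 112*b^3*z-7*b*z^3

7*b*z*(4*b+z)*(4*b-z)

Factor out 7*b*z, leaving 16*b^2-z^2, which is a difference of two squares.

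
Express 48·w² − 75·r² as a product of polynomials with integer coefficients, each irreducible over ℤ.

3·(4·w − 5·r)·(4·w + 5·r)

Pull out the common factor 3; 16·w² − 25·r² is a difference of squares.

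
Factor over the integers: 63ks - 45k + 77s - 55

Group as (63ks - 45k) + (77s - 55) = 9k(7s - 5) + 11(7s - 5).
Both groups share the factor (7s - 5).

(7s - 5)(9k + 11)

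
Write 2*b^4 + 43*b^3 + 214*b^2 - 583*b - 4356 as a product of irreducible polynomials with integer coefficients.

(2*b + 11)*(b + 11)*(b + 9)*(b - 4)

By the rational root theorem, b = -11 is a root, so (b + 11) divides it; the quotient is 2*b^3 + 21*b^2 - 17*b - 396.
Next, b = -11/2 is a root, giving the factor (2*b + 11) and quotient b^2 + 5*b - 36.
The remaining quadratic factors as (b + 9)(b - 4).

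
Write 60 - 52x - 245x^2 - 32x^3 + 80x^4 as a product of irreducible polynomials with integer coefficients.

(4x + 3)(4x + 5)(5x - 2)(x - 2)

Among the possible rational roots, x = 2 is a root, giving the factor (x - 2) and quotient 80x^3 + 128x^2 + 11x - 30.
Then x = -3/4 is a root, giving the factor (4x + 3) and quotient 20x^2 + 17x - 10.
The remaining quadratic factors as (5x - 2)(4x + 5).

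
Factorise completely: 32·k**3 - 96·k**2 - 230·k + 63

By the rational root theorem, k = 9/2 is a root, so (2·k - 9) divides it; the quotient is 16·k**2 + 24·k - 7.
The remaining quadratic factors as (4·k + 7)(4·k - 1).

(2·k - 9)·(4·k + 7)·(4·k - 1)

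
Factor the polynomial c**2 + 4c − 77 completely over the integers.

Two integers with product −77 and sum 4 are 11 and −7.

(c + 11)(c − 7)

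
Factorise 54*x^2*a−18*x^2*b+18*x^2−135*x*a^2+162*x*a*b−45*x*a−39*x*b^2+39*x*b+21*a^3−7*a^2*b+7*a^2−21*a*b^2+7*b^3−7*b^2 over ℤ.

(3*x−7*a+7*b)*(6*x−a−b)*(3*a−b+1)

Group: 6*x*(9*x*a−3*x*b+3*x−21*a^2+28*a*b−7*a−7*b^2+7*b) + (−a−b)*(9*x*a−3*x*b+3*x−21*a^2+28*a*b−7*a−7*b^2+7*b); both groups contain (9*x*a−3*x*b+3*x−21*a^2+28*a*b−7*a−7*b^2+7*b), so (6*x−a−b) is a factor with cofactor 9*x*a−3*x*b+3*x−21*a^2+28*a*b−7*a−7*b^2+7*b.
The cofactor groups again: 9*x*a−3*x*b+3*x−21*a^2+28*a*b−7*a−7*b^2+7*b = 3*x*(3*a−b+1) + (−7*a+7*b)*(3*a−b+1); both groups contain (3*a−b+1), giving (3*x−7*a+7*b)*(3*a−b+1).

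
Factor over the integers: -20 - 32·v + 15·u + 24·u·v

Group as (24·u·v + 15·u) + (-32·v - 20) = 3·u·(8·v + 5) - 4·(8·v + 5).
Both groups share the factor (8·v + 5).

(3·u - 4)·(8·v + 5)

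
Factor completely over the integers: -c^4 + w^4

Write as (w^2)² − (c^2)², then factor w^2 - c^2 once more.

(w - c)(w + c)(w^2 + c^2)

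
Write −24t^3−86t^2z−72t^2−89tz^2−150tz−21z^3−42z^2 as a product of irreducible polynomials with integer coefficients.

Group: 2t(−12t^2−25tz−7z^2) + (3z+6)(−12t^2−25tz−7z^2); both groups contain (−12t^2−25tz−7z^2), so (2t+3z+6) is a factor with cofactor −12t^2−25tz−7z^2.
The cofactor groups again: −12t^2−25tz−7z^2 = −3t(4t+7z) − z(4t+7z); both groups contain (4t+7z), giving −(3t+z)(4t+7z).

−(2t+3z+6)(3t+z)(4t+7z)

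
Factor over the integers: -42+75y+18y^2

Pull out the common factor 3, then factor the remaining trinomial.

3(2y-1)(3y+14)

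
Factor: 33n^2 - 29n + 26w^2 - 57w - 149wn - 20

Group: 2w(13w - 3n + 4) + (-11n - 5)(13w - 3n + 4); both groups contain (13w - 3n + 4).

(2w - 11n - 5)(13w - 3n + 4)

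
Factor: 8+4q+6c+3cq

(3c+4)(q+2)

Group as (3cq+6c) + (4q+8) = 3c(q+2) + 4(q+2).
Both groups share the factor (q+2).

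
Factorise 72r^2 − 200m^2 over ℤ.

8(3r − 5m)(3r + 5m)

Factor out 8, leaving 9r^2 − 25m^2, which is a difference of two squares.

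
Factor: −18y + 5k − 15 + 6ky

Group as (6ky + 5k) + (−18y − 15) = k(6y + 5) − 3(6y + 5).
Both groups share the factor (6y + 5).

(6y + 5)(k − 3)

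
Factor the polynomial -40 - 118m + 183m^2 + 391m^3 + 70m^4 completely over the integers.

Among the possible rational roots, m = 1/2 is a root, so (2m - 1) is a factor; dividing leaves 35m^3 + 213m^2 + 198m + 40.
Then m = -5 is a root, giving the factor (m + 5) and quotient 35m^2 + 38m + 8.
The remaining quadratic factors as (5m + 4)(7m + 2).

(2m - 1)(5m + 4)(7m + 2)(m + 5)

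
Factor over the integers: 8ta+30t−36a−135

(2t−9)(4a+15)

Group as (8ta+30t) + (−36a−135) = 2t(4a+15) − 9(4a+15).
Both groups share the factor (4a+15).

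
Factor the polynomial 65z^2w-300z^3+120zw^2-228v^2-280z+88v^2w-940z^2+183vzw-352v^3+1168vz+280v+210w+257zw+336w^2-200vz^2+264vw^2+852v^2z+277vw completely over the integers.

Group: 11v(-32v^2+92vz+8vw+20v-60z^2+13zw-20z+24w^2+15w) + (5z+14)(-32v^2+92vz+8vw+20v-60z^2+13zw-20z+24w^2+15w); both groups contain (-32v^2+92vz+8vw+20v-60z^2+13zw-20z+24w^2+15w), so (11v+5z+14) is a factor with cofactor -32v^2+92vz+8vw+20v-60z^2+13zw-20z+24w^2+15w.
The cofactor groups again: -32v^2+92vz+8vw+20v-60z^2+13zw-20z+24w^2+15w = -8v(4v-4z+3w) + (15z+8w+5)(4v-4z+3w); both groups contain (4v-4z+3w), giving -(8v-15z-8w-5)(4v-4z+3w).

-(11v+5z+14)(4v-4z+3w)(8v-15z-8w-5)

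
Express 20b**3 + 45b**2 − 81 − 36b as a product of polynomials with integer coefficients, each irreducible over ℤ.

Group as (20b**3 − 36b) + (45b**2 − 81) = 4b(5b**2 − 9) + 9(5b**2 − 9).
Both groups share the factor (5b**2 − 9).

(4b + 9)(5b**2 − 9)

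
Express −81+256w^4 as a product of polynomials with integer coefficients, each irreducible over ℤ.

(4w+3)(4w−3)(16w^2+9)

Difference of squares twice: with A = 4w and B = 3, A⁴ − B⁴ = (A² − B²)(A² + B²), and A² − B² factors again.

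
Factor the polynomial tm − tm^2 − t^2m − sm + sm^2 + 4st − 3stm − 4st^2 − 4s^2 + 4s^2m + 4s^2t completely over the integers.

(4s + m)(t + m − 1)(s − t)

Group: s(4st + 4sm − 4s + tm + m^2 − m) − t(4st + 4sm − 4s + tm + m^2 − m); both groups contain (4st + 4sm − 4s + tm + m^2 − m), so (s − t) is a factor with cofactor 4st + 4sm − 4s + tm + m^2 − m.
The cofactor groups again: 4st + 4sm − 4s + tm + m^2 − m = 4s(t + m − 1) + m(t + m − 1); both groups contain (t + m − 1), giving (4s + m)(t + m − 1).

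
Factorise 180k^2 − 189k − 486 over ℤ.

Pull out the common factor 9, then factor the remaining trinomial.

9(4k − 9)(5k + 6)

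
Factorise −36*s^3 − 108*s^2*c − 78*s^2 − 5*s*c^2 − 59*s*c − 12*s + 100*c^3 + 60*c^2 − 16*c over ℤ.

Group: 2*s*(−18*s^2 − 9*s*c − 3*s + 20*c^2 − 4*c) + (5*c + 4)*(−18*s^2 − 9*s*c − 3*s + 20*c^2 − 4*c); both groups contain (−18*s^2 − 9*s*c − 3*s + 20*c^2 − 4*c), so (2*s + 5*c + 4) is a factor with cofactor −18*s^2 − 9*s*c − 3*s + 20*c^2 − 4*c.
The cofactor groups again: −18*s^2 − 9*s*c − 3*s + 20*c^2 − 4*c = −6*s*(3*s + 4*c) + (5*c − 1)*(3*s + 4*c); both groups contain (3*s + 4*c), giving −(6*s − 5*c + 1)*(3*s + 4*c).

−(6*s − 5*c + 1)*(3*s + 4*c)*(2*s + 5*c + 4)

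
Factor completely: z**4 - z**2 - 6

Substitute u = z**2 to get a quadratic in u, then factor.
z**2 + 2 is irreducible over ℤ (always positive, so no real roots).
z**2 - 3 is irreducible over ℤ (3 is not a perfect square).

(z**2 + 2)·(z**2 - 3)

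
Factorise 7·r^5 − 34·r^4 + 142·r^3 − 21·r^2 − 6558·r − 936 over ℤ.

Testing divisors of the constant over divisors of the leading coefficient, r = 6 is a root, giving the factor (r − 6) and quotient 7·r^4 + 8·r^3 + 190·r^2 + 1119·r + 156.
Then r = −1/7 is a root, so (7·r + 1) is a factor; dividing leaves r^3 + r^2 + 27·r + 156.
Then r = −4 is a root, so (r + 4) divides it; the quotient is r^2 − 3·r + 39.
The quadratic r^2 − 3·r + 39 has discriminant −147 < 0 and is irreducible over ℤ.

(7·r + 1)·(r + 4)·(r − 6)·(r^2 − 3·r + 39)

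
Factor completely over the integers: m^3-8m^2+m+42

(m+2)(m-3)(m-7)

Trying the rational-root candidates, m = 7 is a root, so (m-7) is a factor; dividing leaves m^2-m-6.
The remaining quadratic factors as (m+2)(m-3).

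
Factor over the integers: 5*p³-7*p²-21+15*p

Group as (5*p³+15*p) + (-7*p²-21) = 5*p*(p²+3) - 7*(p²+3).
Both groups share the factor (p²+3).

(5*p-7)*(p²+3)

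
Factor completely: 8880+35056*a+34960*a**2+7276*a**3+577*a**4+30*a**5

(5*a+2)*(6*a+5)*(a+6)*(a**2+12*a+148)

Among the possible rational roots, a = −5/6 is a root, so (6*a+5) is a factor; dividing leaves 5*a**4+92*a**3+1136*a**2+4880*a+1776.
Continuing, a = −6 is a root, so (a+6) is a factor; dividing leaves 5*a**3+62*a**2+764*a+296.
Continuing, a = −2/5 is a root, so (5*a+2) divides it; the quotient is a**2+12*a+148.
The quadratic a**2+12*a+148 has discriminant −448 < 0 and is irreducible over ℤ.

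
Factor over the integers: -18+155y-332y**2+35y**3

Among the possible rational roots, y = 1/5 is a root, so (5y-1) is a factor; dividing leaves 7y**2-65y+18.
The remaining quadratic factors as (7y-2)(y-9).

(5y-1)(7y-2)(y-9)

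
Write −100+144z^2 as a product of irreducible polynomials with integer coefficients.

Every term has a factor of 4. Then 36z^2−25 = (6z)² − (5)².

4(6z+5)(6z−5)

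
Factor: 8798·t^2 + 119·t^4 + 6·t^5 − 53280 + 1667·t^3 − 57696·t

Among the possible rational roots, t = 4 is a root, so (t − 4) divides it; the quotient is 6·t^4 + 143·t^3 + 2239·t^2 + 17754·t + 13320.
Then t = −5/6 is a root, so (6·t + 5) is a factor; dividing leaves t^3 + 23·t^2 + 354·t + 2664.
Next, t = −12 is a root, giving the factor (t + 12) and quotient t^2 + 11·t + 222.
The quadratic t^2 + 11·t + 222 has discriminant −767 < 0 and is irreducible over ℤ.

(6·t + 5)·(t + 12)·(t − 4)·(t^2 + 11·t + 222)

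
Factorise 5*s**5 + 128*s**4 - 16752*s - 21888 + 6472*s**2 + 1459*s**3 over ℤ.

Trying the rational-root candidates, s = -1 is a root, so (s + 1) divides it; the quotient is 5*s**4 + 123*s**3 + 1336*s**2 + 5136*s - 21888.
Continuing, s = -12 is a root, so (s + 12) is a factor; dividing leaves 5*s**3 + 63*s**2 + 580*s - 1824.
Next, s = 12/5 is a root, so (5*s - 12) divides it; the quotient is s**2 + 15*s + 152.
The quadratic s**2 + 15*s + 152 has discriminant -383 < 0 and is irreducible over ℤ.

(5*s - 12)*(s + 1)*(s + 12)*(s**2 + 15*s + 152)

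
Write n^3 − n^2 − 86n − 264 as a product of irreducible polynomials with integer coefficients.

(n + 4)(n + 6)(n − 11)

Testing divisors of the constant over divisors of the leading coefficient, n = 11 is a root, so (n − 11) is a factor; dividing leaves n^2 + 10n + 24.
The remaining quadratic factors as (n + 4)(n + 6).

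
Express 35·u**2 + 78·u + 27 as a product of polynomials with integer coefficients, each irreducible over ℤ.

(5·u + 9)·(7·u + 3)

Need a pair with product 35·27 = 945 and sum 78: that's 15 and 63.
Split the middle term: 35·u**2 + 15·u + 63·u + 27 = 5·u·(7·u + 3) + 9·(7·u + 3).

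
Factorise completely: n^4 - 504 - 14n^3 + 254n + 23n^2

(n + 4)(n - 2)(n - 7)(n - 9)

Testing divisors of the constant over divisors of the leading coefficient, n = 9 is a root, giving the factor (n - 9) and quotient n^3 - 5n^2 - 22n + 56.
Next, n = -4 is a root, giving the factor (n + 4) and quotient n^2 - 9n + 14.
The remaining quadratic factors as (n - 2)(n - 7).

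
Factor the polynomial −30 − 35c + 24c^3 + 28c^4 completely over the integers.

(7c + 6)(4c^3 − 5)

Group as (28c^4 − 35c) + (24c^3 − 30) = 7c(4c^3 − 5) + 6(4c^3 − 5).
Both groups share the factor (4c^3 − 5).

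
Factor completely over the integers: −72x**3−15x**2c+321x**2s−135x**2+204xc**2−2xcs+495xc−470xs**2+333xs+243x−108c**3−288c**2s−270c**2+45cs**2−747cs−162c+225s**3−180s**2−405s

Group: 8x(−9x**2−12xc+30xs−27x+12c**2+20cs+18c−25s**2+45s) + (−9c−9s−9)(−9x**2−12xc+30xs−27x+12c**2+20cs+18c−25s**2+45s); both groups contain (−9x**2−12xc+30xs−27x+12c**2+20cs+18c−25s**2+45s), so (8x−9c−9s−9) is a factor with cofactor −9x**2−12xc+30xs−27x+12c**2+20cs+18c−25s**2+45s.
The cofactor groups again: −9x**2−12xc+30xs−27x+12c**2+20cs+18c−25s**2+45s = −3x(3x+6c−5s+9) + (2c+5s)(3x+6c−5s+9); both groups contain (3x+6c−5s+9), giving −(3x−2c−5s)(3x+6c−5s+9).

−(3x−2c−5s)(8x−9c−9s−9)(3x+6c−5s+9)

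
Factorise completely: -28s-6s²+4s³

Pull out the common factor 2s, then factor the remaining trinomial.

2s(2s-7)(s+2)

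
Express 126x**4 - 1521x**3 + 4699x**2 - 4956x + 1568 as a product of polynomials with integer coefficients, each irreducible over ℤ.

(3x - 7)(6x - 7)(7x - 4)(x - 8)

By the rational root theorem, x = 7/6 is a root, giving the factor (6x - 7) and quotient 21x**3 - 229x**2 + 516x - 224.
Next, x = 4/7 is a root, giving the factor (7x - 4) and quotient 3x**2 - 31x + 56.
The remaining quadratic factors as (x - 8)(3x - 7).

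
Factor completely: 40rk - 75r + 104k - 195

Group as (40rk - 75r) + (104k - 195) = 5r(8k - 15) + 13(8k - 15).
Both groups share the factor (8k - 15).

(5r + 13)(8k - 15)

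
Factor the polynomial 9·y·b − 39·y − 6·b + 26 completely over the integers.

Group as (9·y·b − 39·y) + (−6·b + 26) = 3·y·(3·b − 13) − 2·(3·b − 13).
Both groups share the factor (3·b − 13).

(3·b − 13)·(3·y − 2)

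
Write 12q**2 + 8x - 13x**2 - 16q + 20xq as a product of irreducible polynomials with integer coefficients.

Group: -x(13x + 6q - 8) + 2q(13x + 6q - 8); both groups contain (13x + 6q - 8).

-(x - 2q)(13x + 6q - 8)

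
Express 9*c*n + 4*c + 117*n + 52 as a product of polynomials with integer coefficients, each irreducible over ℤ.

(9*n + 4)*(c + 13)

Group as (9*c*n + 4*c) + (117*n + 52) = c*(9*n + 4) + 13*(9*n + 4).
Both groups share the factor (9*n + 4).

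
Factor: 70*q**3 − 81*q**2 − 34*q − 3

(2*q − 3)*(5*q + 1)*(7*q + 1)

Testing divisors of the constant over divisors of the leading coefficient, q = 3/2 is a root, so (2*q − 3) divides it; the quotient is 35*q**2 + 12*q + 1.
The remaining quadratic factors as (5*q + 1)(7*q + 1).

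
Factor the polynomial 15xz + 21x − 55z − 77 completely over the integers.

(3x − 11)(5z + 7)

Group as (15xz + 21x) + (−55z − 77) = 3x(5z + 7) − 11(5z + 7).
Both groups share the factor (5z + 7).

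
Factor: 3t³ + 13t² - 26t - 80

(3t - 8)(t + 2)(t + 5)

Among the possible rational roots, t = 8/3 is a root, giving the factor (3t - 8) and quotient t² + 7t + 10.
The remaining quadratic factors as (t + 5)(t + 2).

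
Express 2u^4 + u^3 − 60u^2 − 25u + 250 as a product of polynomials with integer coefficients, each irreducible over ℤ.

(2u + 5)(u + 5)(u − 2)(u − 5)

By the rational root theorem, u = −5 is a root, so (u + 5) divides it; the quotient is 2u^3 − 9u^2 − 15u + 50.
Then u = −5/2 is a root, so (2u + 5) is a factor; dividing leaves u^2 − 7u + 10.
The remaining quadratic factors as (u − 5)(u − 2).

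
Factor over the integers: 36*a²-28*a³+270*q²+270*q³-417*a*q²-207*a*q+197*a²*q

-(4*a-15*q)*(7*a-9*q-9)*(a-2*q)

Group: 7*a*(-4*a²+23*a*q-30*q²) + (-9*q-9)*(-4*a²+23*a*q-30*q²); both groups contain (-4*a²+23*a*q-30*q²), so (7*a-9*q-9) is a factor with cofactor -4*a²+23*a*q-30*q².
The cofactor groups again: -4*a²+23*a*q-30*q² = -4*a*(a-2*q) + 15*q*(a-2*q); both groups contain (a-2*q), giving -(4*a-15*q)*(a-2*q).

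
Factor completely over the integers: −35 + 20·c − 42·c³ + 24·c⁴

Group as (24·c⁴ + 20·c) + (−42·c³ − 35) = 4·c·(6·c³ + 5) − 7·(6·c³ + 5).
Both groups share the factor (6·c³ + 5).

(4·c − 7)·(6·c³ + 5)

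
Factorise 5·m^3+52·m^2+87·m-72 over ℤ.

Among the possible rational roots, m = 3/5 is a root, giving the factor (5·m-3) and quotient m^2+11·m+24.
The remaining quadratic factors as (m+8)(m+3).

(5·m-3)·(m+3)·(m+8)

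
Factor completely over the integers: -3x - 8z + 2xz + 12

Group as (2xz - 3x) + (-8z + 12) = x(2z - 3) - 4(2z - 3).
Both groups share the factor (2z - 3).

(2z - 3)(x - 4)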